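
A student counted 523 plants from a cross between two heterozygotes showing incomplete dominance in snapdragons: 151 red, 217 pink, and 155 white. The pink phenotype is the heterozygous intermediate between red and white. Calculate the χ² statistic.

15.207

With incomplete dominance, a heterozygote × heterozygote cross gives a 1:2:1 phenotypic ratio.
Under the 1:2:1 hypothesis (Σ ratio = 4, N = 523):
  red: 523 × 1/4 = 130.75
  pink: 523 × 2/4 = 261.5
  white: 523 × 1/4 = 130.75
χ² = Σ (O − E)² / E
  red: (151 − 130.75)² / 130.75 = 3.1362
  pink: (217 − 261.5)² / 261.5 = 7.5727
  white: (155 − 130.75)² / 130.75 = 4.4976
χ² = 3.1362 + 7.5727 + 4.4976 = 15.2065 ≈ 15.207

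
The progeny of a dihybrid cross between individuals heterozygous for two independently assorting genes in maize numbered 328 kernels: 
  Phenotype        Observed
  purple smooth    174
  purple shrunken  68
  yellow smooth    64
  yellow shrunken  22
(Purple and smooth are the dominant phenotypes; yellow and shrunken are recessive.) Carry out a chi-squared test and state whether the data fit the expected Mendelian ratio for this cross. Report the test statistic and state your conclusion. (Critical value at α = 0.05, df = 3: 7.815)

1.496; consistent

A dihybrid F₂ with independent assortment and complete dominance at both loci gives a 9:3:3:1 phenotypic ratio.
The 9:3:3:1 ratio has 16 parts, so with N = 328 the expected counts are:
  purple smooth: 328 × 9/16 = 184.5
  purple shrunken: 328 × 3/16 = 61.5
  yellow smooth: 328 × 3/16 = 61.5
  yellow shrunken: 328 × 1/16 = 20.5
χ² = Σ (O − E)² / E
  purple smooth: (174 − 184.5)² / 184.5 = 0.5976
  purple shrunken: (68 − 61.5)² / 61.5 = 0.6870
  yellow smooth: (64 − 61.5)² / 61.5 = 0.1016
  yellow shrunken: (22 − 20.5)² / 20.5 = 0.1098
χ² = 0.5976 + 0.6870 + 0.1016 + 0.1098 = 1.496
Degrees of freedom = 4 − 1 = 3; critical value at α = 0.05 is 7.815.
Since 1.496 < 7.815, we fail to reject the null hypothesis — the data are consistent with the 9:3:3:1 ratio.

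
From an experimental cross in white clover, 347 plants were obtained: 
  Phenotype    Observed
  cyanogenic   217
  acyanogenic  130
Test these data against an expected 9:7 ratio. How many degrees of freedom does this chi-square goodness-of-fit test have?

1

A goodness-of-fit test with 2 phenotype classes has df = 2 − 1 = 1.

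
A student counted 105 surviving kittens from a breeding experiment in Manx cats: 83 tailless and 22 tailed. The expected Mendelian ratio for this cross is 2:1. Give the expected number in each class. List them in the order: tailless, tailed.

70, 35

The 2:1 ratio has 3 parts, so with N = 105 the expected counts are:
  tailless: 105 × 2/3 = 70
  tailed: 105 × 1/3 = 35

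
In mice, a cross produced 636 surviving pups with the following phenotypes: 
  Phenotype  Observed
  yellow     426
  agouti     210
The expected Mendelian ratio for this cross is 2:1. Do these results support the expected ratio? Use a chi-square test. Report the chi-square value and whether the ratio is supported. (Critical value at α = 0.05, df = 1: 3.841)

Expected counts for N = 636 under a 2:1 ratio (total parts = 3):
  yellow: 636 × 2/3 = 424
  agouti: 636 × 1/3 = 212
χ² = Σ (O − E)² / E
  yellow: (426 − 424)² / 424 = 0.0094
  agouti: (210 − 212)² / 212 = 0.0189
χ² = 0.0094 + 0.0189 = 0.0283 ≈ 0.028
Degrees of freedom = 2 − 1 = 1; critical value at α = 0.05 is 3.841.
Since 0.028 < 3.841, we fail to reject the null hypothesis — the data are consistent with the 2:1 ratio.

0.028; consistent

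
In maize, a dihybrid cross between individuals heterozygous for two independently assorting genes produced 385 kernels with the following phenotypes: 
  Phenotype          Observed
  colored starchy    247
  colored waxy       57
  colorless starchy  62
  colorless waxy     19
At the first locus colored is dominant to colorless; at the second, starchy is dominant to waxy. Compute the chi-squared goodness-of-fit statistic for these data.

9.976

A dihybrid F₂ with independent assortment and complete dominance at both loci gives a 9:3:3:1 phenotypic ratio.
Under the 9:3:3:1 hypothesis (Σ ratio = 16, N = 385):
  colored starchy: 385 × 9/16 = 216.5625
  colored waxy: 385 × 3/16 = 72.1875
  colorless starchy: 385 × 3/16 = 72.1875
  colorless waxy: 385 × 1/16 = 24.0625
χ² = Σ (O − E)² / E
  colored starchy: (247 − 216.5625)² / 216.5625 = 4.2779
  colored waxy: (57 − 72.1875)² / 72.1875 = 3.1953
  colorless starchy: (62 − 72.1875)² / 72.1875 = 1.4377
  colorless waxy: (19 − 24.0625)² / 24.0625 = 1.0651
χ² = 4.2779 + 3.1953 + 1.4377 + 1.0651 = 9.976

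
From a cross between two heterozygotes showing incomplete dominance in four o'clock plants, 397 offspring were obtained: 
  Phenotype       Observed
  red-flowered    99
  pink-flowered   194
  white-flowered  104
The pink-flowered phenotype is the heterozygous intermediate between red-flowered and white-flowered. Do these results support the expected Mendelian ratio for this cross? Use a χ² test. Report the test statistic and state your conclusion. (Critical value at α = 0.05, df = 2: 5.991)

0.330; consistent

With incomplete dominance, a heterozygote × heterozygote cross gives a 1:2:1 phenotypic ratio.
Total ratio parts = 4. Expected numbers out of 397:
  red-flowered: 397 × 1/4 = 99.25
  pink-flowered: 397 × 2/4 = 198.5
  white-flowered: 397 × 1/4 = 99.25
χ² = Σ (O − E)² / E
  red-flowered: (99 − 99.25)² / 99.25 = 0.0006
  pink-flowered: (194 − 198.5)² / 198.5 = 0.1020
  white-flowered: (104 − 99.25)² / 99.25 = 0.2273
χ² = 0.0006 + 0.1020 + 0.2273 = 0.3299 ≈ 0.330
Degrees of freedom = 3 − 1 = 2; critical value at α = 0.05 is 5.991.
Since 0.330 < 5.991, we fail to reject the null hypothesis — the data are consistent with the 1:2:1 ratio.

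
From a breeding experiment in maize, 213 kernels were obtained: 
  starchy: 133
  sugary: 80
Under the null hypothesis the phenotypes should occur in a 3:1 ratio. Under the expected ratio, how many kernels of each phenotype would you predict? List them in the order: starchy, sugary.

159.75, 53.25

Total ratio parts = 4. Expected numbers out of 213:
  starchy: 213 × 3/4 = 159.75
  sugary: 213 × 1/4 = 53.25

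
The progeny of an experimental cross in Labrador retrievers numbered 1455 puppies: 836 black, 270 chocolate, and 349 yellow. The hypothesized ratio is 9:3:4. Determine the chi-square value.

Under the 9:3:4 hypothesis (Σ ratio = 16, N = 1455):
  black: 1455 × 9/16 = 818.4375
  chocolate: 1455 × 3/16 = 272.8125
  yellow: 1455 × 4/16 = 363.75
χ² = Σ (O − E)² / E
  black: (836 − 818.4375)² / 818.4375 = 0.3769
  chocolate: (270 − 272.8125)² / 272.8125 = 0.0290
  yellow: (349 − 363.75)² / 363.75 = 0.5981
χ² = 0.3769 + 0.0290 + 0.5981 = 1.004

1.004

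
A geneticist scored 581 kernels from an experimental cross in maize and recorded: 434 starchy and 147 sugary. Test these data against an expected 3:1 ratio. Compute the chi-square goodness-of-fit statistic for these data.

Total ratio parts = 4. Expected numbers out of 581:
  starchy: 581 × 3/4 = 435.75
  sugary: 581 × 1/4 = 145.25
χ² = Σ (O − E)² / E
  starchy: (434 − 435.75)² / 435.75 = 0.0070
  sugary: (147 − 145.25)² / 145.25 = 0.0211
χ² = 0.0070 + 0.0211 = 0.0281 ≈ 0.028

0.028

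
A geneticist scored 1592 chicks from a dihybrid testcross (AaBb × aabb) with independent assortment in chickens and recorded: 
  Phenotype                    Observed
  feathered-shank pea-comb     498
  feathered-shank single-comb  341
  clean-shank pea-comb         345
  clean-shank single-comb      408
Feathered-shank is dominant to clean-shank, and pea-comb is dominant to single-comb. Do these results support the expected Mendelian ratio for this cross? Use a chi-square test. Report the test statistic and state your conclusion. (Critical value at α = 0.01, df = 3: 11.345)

A dihybrid testcross with independent assortment gives a 1:1:1:1 ratio.
Under the 1:1:1:1 hypothesis (Σ ratio = 4, N = 1592):
  feathered-shank pea-comb: 1592 × 1/4 = 398
  feathered-shank single-comb: 1592 × 1/4 = 398
  clean-shank pea-comb: 1592 × 1/4 = 398
  clean-shank single-comb: 1592 × 1/4 = 398
χ² = Σ (O − E)² / E
  feathered-shank pea-comb: (498 − 398)² / 398 = 25.1256
  feathered-shank single-comb: (341 − 398)² / 398 = 8.1633
  clean-shank pea-comb: (345 − 398)² / 398 = 7.0578
  clean-shank single-comb: (408 − 398)² / 398 = 0.2513
χ² = 25.1256 + 8.1633 + 7.0578 + 0.2513 = 40.598
Degrees of freedom = 4 − 1 = 3; critical value at α = 0.01 is 11.345.
Since 40.598 > 11.345, we reject the null hypothesis — the data do not fit the 1:1:1:1 ratio.

40.598; not consistent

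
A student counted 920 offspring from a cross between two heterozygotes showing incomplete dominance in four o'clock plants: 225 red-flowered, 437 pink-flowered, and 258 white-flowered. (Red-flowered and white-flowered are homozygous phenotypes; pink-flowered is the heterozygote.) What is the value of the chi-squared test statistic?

4.667

With incomplete dominance, a heterozygote × heterozygote cross gives a 1:2:1 phenotypic ratio.
The 1:2:1 ratio has 4 parts, so with N = 920 the expected counts are:
  red-flowered: 920 × 1/4 = 230
  pink-flowered: 920 × 2/4 = 460
  white-flowered: 920 × 1/4 = 230
χ² = Σ (O − E)² / E
  red-flowered: (225 − 230)² / 230 = 0.1087
  pink-flowered: (437 − 460)² / 460 = 1.1500
  white-flowered: (258 − 230)² / 230 = 3.4087
χ² = 0.1087 + 1.1500 + 3.4087 = 4.6674 ≈ 4.667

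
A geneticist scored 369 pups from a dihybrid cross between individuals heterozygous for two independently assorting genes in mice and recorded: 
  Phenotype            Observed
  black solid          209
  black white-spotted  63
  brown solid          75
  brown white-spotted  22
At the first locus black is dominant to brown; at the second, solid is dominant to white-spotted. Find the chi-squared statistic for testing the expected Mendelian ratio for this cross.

A dihybrid F₂ with independent assortment and complete dominance at both loci gives a 9:3:3:1 phenotypic ratio.
The 9:3:3:1 ratio has 16 parts, so with N = 369 the expected counts are:
  black solid: 369 × 9/16 = 207.5625
  black white-spotted: 369 × 3/16 = 69.1875
  brown solid: 369 × 3/16 = 69.1875
  brown white-spotted: 369 × 1/16 = 23.0625
χ² = Σ (O − E)² / E
  black solid: (209 − 207.5625)² / 207.5625 = 0.0100
  black white-spotted: (63 − 69.1875)² / 69.1875 = 0.5534
  brown solid: (75 − 69.1875)² / 69.1875 = 0.4883
  brown white-spotted: (22 − 23.0625)² / 23.0625 = 0.0489
χ² = 0.0100 + 0.5534 + 0.4883 + 0.0489 = 1.1006 ≈ 1.101

1.101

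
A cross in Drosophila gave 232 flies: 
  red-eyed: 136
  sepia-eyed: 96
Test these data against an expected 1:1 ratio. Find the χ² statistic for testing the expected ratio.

6.897

Total ratio parts = 2. Expected numbers out of 232:
  red-eyed: 232 × 1/2 = 116
  sepia-eyed: 232 × 1/2 = 116
χ² = Σ (O − E)² / E
  red-eyed: (136 − 116)² / 116 = 3.4483
  sepia-eyed: (96 − 116)² / 116 = 3.4483
χ² = 3.4483 + 3.4483 = 6.8966 ≈ 6.897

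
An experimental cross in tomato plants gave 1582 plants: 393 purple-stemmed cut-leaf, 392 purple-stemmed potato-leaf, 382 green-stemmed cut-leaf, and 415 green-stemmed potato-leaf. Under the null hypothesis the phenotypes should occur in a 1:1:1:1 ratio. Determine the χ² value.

Under the 1:1:1:1 hypothesis (Σ ratio = 4, N = 1582):
  purple-stemmed cut-leaf: 1582 × 1/4 = 395.5
  purple-stemmed potato-leaf: 1582 × 1/4 = 395.5
  green-stemmed cut-leaf: 1582 × 1/4 = 395.5
  green-stemmed potato-leaf: 1582 × 1/4 = 395.5
χ² = Σ (O − E)² / E
  purple-stemmed cut-leaf: (393 − 395.5)² / 395.5 = 0.0158
  purple-stemmed potato-leaf: (392 − 395.5)² / 395.5 = 0.0310
  green-stemmed cut-leaf: (382 − 395.5)² / 395.5 = 0.4608
  green-stemmed potato-leaf: (415 − 395.5)² / 395.5 = 0.9614
χ² = 0.0158 + 0.0310 + 0.4608 + 0.9614 = 1.469

1.469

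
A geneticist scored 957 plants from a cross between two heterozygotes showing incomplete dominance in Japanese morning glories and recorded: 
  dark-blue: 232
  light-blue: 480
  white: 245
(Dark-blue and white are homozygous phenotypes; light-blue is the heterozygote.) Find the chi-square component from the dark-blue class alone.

0.220

With incomplete dominance, a heterozygote × heterozygote cross gives a 1:2:1 phenotypic ratio.
Expected counts for N = 957 under a 1:2:1 ratio (total parts = 4):
  dark-blue: 957 × 1/4 = 239.25
  light-blue: 957 × 2/4 = 478.5
  white: 957 × 1/4 = 239.25
Contribution of dark-blue: (232 − 239.25)² / 239.25 = 0.2197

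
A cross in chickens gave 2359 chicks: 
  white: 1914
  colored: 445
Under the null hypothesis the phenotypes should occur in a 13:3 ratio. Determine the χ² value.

0.020

Expected counts for N = 2359 under a 13:3 ratio (total parts = 16):
  white: 2359 × 13/16 = 1916.6875
  colored: 2359 × 3/16 = 442.3125
χ² = Σ (O − E)² / E
  white: (1914 − 1916.6875)² / 1916.6875 = 0.0038
  colored: (445 − 442.3125)² / 442.3125 = 0.0163
χ² = 0.0038 + 0.0163 = 0.0201 ≈ 0.020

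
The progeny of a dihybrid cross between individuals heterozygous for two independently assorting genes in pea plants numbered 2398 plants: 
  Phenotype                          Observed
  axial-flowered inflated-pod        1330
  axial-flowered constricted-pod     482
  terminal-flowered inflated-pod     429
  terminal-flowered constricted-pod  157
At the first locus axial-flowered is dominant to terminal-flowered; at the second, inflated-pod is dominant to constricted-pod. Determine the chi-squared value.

3.880

A dihybrid F₂ with independent assortment and complete dominance at both loci gives a 9:3:3:1 phenotypic ratio.
The 9:3:3:1 ratio has 16 parts, so with N = 2398 the expected counts are:
  axial-flowered inflated-pod: 2398 × 9/16 = 1348.875
  axial-flowered constricted-pod: 2398 × 3/16 = 449.625
  terminal-flowered inflated-pod: 2398 × 3/16 = 449.625
  terminal-flowered constricted-pod: 2398 × 1/16 = 149.875
χ² = Σ (O − E)² / E
  axial-flowered inflated-pod: (1330 − 1348.875)² / 1348.875 = 0.2641
  axial-flowered constricted-pod: (482 − 449.625)² / 449.625 = 2.3311
  terminal-flowered inflated-pod: (429 − 449.625)² / 449.625 = 0.9461
  terminal-flowered constricted-pod: (157 − 149.875)² / 149.875 = 0.3387
χ² = 0.2641 + 2.3311 + 0.9461 + 0.3387 = 3.880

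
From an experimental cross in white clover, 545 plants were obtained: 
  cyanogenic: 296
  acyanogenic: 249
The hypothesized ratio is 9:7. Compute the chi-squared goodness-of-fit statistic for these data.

0.832

The 9:7 ratio has 16 parts, so with N = 545 the expected counts are:
  cyanogenic: 545 × 9/16 = 306.5625
  acyanogenic: 545 × 7/16 = 238.4375
χ² = Σ (O − E)² / E
  cyanogenic: (296 − 306.5625)² / 306.5625 = 0.3639
  acyanogenic: (249 − 238.4375)² / 238.4375 = 0.4679
χ² = 0.3639 + 0.4679 = 0.8318 ≈ 0.832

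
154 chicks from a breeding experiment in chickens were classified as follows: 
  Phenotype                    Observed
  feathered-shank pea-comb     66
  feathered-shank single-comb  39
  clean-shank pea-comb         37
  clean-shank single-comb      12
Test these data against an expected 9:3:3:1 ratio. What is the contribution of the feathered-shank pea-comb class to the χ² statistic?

Total ratio parts = 16. Expected numbers out of 154:
  feathered-shank pea-comb: 154 × 9/16 = 86.625
  feathered-shank single-comb: 154 × 3/16 = 28.875
  clean-shank pea-comb: 154 × 3/16 = 28.875
  clean-shank single-comb: 154 × 1/16 = 9.625
Contribution of feathered-shank pea-comb: (66 − 86.625)² / 86.625 = 4.9107

4.911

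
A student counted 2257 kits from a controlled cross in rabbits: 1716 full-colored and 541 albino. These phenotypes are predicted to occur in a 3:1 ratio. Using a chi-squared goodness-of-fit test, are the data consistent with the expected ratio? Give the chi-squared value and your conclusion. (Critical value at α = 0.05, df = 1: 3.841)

1.277; consistent

Total ratio parts = 4. Expected numbers out of 2257:
  full-colored: 2257 × 3/4 = 1692.75
  albino: 2257 × 1/4 = 564.25
χ² = Σ (O − E)² / E
  full-colored: (1716 − 1692.75)² / 1692.75 = 0.3193
  albino: (541 − 564.25)² / 564.25 = 0.9580
χ² = 0.3193 + 0.9580 = 1.2773 ≈ 1.277
Degrees of freedom = 2 − 1 = 1; critical value at α = 0.05 is 3.841.
Since 1.277 < 3.841, we fail to reject the null hypothesis — the data are consistent with the 3:1 ratio.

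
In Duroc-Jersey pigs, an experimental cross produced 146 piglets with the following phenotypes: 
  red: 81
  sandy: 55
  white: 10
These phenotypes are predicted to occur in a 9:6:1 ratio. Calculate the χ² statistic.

0.100

Expected counts for N = 146 under a 9:6:1 ratio (total parts = 16):
  red: 146 × 9/16 = 82.125
  sandy: 146 × 6/16 = 54.75
  white: 146 × 1/16 = 9.125
χ² = Σ (O − E)² / E
  red: (81 − 82.125)² / 82.125 = 0.0154
  sandy: (55 − 54.75)² / 54.75 = 0.0011
  white: (10 − 9.125)² / 9.125 = 0.0839
χ² = 0.0154 + 0.0011 + 0.0839 = 0.1004 ≈ 0.100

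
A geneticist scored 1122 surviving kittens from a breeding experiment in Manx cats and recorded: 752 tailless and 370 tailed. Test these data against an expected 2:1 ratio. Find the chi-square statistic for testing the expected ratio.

0.064

The 2:1 ratio has 3 parts, so with N = 1122 the expected counts are:
  tailless: 1122 × 2/3 = 748
  tailed: 1122 × 1/3 = 374
χ² = Σ (O − E)² / E
  tailless: (752 − 748)² / 748 = 0.0214
  tailed: (370 − 374)² / 374 = 0.0428
χ² = 0.0214 + 0.0428 = 0.0642 ≈ 0.064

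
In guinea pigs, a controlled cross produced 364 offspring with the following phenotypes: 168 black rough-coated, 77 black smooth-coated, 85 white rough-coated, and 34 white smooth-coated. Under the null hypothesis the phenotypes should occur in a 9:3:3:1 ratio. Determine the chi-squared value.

The 9:3:3:1 ratio has 16 parts, so with N = 364 the expected counts are:
  black rough-coated: 364 × 9/16 = 204.75
  black smooth-coated: 364 × 3/16 = 68.25
  white rough-coated: 364 × 3/16 = 68.25
  white smooth-coated: 364 × 1/16 = 22.75
χ² = Σ (O − E)² / E
  black rough-coated: (168 − 204.75)² / 204.75 = 6.5962
  black smooth-coated: (77 − 68.25)² / 68.25 = 1.1218
  white rough-coated: (85 − 68.25)² / 68.25 = 4.1108
  white smooth-coated: (34 − 22.75)² / 22.75 = 5.5632
χ² = 6.5962 + 1.1218 + 4.1108 + 5.5632 = 17.392

17.392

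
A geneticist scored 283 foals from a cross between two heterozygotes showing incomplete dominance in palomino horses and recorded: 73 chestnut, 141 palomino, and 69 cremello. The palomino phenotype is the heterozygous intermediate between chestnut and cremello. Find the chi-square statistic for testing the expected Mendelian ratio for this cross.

0.117

With incomplete dominance, a heterozygote × heterozygote cross gives a 1:2:1 phenotypic ratio.
The 1:2:1 ratio has 4 parts, so with N = 283 the expected counts are:
  chestnut: 283 × 1/4 = 70.75
  palomino: 283 × 2/4 = 141.5
  cremello: 283 × 1/4 = 70.75
χ² = Σ (O − E)² / E
  chestnut: (73 − 70.75)² / 70.75 = 0.0716
  palomino: (141 − 141.5)² / 141.5 = 0.0018
  cremello: (69 − 70.75)² / 70.75 = 0.0433
χ² = 0.0716 + 0.0018 + 0.0433 = 0.1167 ≈ 0.117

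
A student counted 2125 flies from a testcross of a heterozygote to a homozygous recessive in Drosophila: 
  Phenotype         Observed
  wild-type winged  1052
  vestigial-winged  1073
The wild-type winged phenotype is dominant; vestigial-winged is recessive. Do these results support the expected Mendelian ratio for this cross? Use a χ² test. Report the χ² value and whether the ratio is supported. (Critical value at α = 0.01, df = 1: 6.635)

0.208; consistent

A testcross of a heterozygote (Aa × aa) gives a 1:1 phenotypic ratio.
Total ratio parts = 2. Expected numbers out of 2125:
  wild-type winged: 2125 × 1/2 = 1062.5
  vestigial-winged: 2125 × 1/2 = 1062.5
χ² = Σ (O − E)² / E
  wild-type winged: (1052 − 1062.5)² / 1062.5 = 0.1038
  vestigial-winged: (1073 − 1062.5)² / 1062.5 = 0.1038
χ² = 0.1038 + 0.1038 = 0.2076 ≈ 0.208
Degrees of freedom = 2 − 1 = 1; critical value at α = 0.01 is 6.635.
Since 0.208 < 6.635, we fail to reject the null hypothesis — the data are consistent with the 1:1 ratio.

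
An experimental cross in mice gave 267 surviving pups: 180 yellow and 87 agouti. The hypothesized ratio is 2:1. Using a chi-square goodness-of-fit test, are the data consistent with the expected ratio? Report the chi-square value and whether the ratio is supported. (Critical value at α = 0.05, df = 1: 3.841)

The 2:1 ratio has 3 parts, so with N = 267 the expected counts are:
  yellow: 267 × 2/3 = 178
  agouti: 267 × 1/3 = 89
χ² = Σ (O − E)² / E
  yellow: (180 − 178)² / 178 = 0.0225
  agouti: (87 − 89)² / 89 = 0.0449
χ² = 0.0225 + 0.0449 = 0.0674 ≈ 0.067
Degrees of freedom = 2 − 1 = 1; critical value at α = 0.05 is 3.841.
Since 0.067 < 3.841, we fail to reject the null hypothesis — the data are consistent with the 2:1 ratio.

0.067; consistent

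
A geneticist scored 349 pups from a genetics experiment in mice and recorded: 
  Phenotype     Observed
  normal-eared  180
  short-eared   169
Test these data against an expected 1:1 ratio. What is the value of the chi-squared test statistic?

0.347

Under the 1:1 hypothesis (Σ ratio = 2, N = 349):
  normal-eared: 349 × 1/2 = 174.5
  short-eared: 349 × 1/2 = 174.5
χ² = Σ (O − E)² / E
  normal-eared: (180 − 174.5)² / 174.5 = 0.1734
  short-eared: (169 − 174.5)² / 174.5 = 0.1734
χ² = 0.1734 + 0.1734 = 0.3468 ≈ 0.347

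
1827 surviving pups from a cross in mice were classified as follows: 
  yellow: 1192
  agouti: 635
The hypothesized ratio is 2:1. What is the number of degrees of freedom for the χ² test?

A goodness-of-fit test with 2 phenotype classes has df = 2 − 1 = 1.

1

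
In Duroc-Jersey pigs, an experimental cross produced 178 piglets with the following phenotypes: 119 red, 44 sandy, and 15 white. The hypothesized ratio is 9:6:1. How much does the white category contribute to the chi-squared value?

Total ratio parts = 16. Expected numbers out of 178:
  red: 178 × 9/16 = 100.125
  sandy: 178 × 6/16 = 66.75
  white: 178 × 1/16 = 11.125
Contribution of white: (15 − 11.125)² / 11.125 = 1.3497

1.350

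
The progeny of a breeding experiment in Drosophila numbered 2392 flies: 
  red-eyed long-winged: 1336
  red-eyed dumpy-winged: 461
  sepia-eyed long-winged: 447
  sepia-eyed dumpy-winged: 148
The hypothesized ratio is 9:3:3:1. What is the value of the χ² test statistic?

Total ratio parts = 16. Expected numbers out of 2392:
  red-eyed long-winged: 2392 × 9/16 = 1345.5
  red-eyed dumpy-winged: 2392 × 3/16 = 448.5
  sepia-eyed long-winged: 2392 × 3/16 = 448.5
  sepia-eyed dumpy-winged: 2392 × 1/16 = 149.5
χ² = Σ (O − E)² / E
  red-eyed long-winged: (1336 − 1345.5)² / 1345.5 = 0.0671
  red-eyed dumpy-winged: (461 − 448.5)² / 448.5 = 0.3484
  sepia-eyed long-winged: (447 − 448.5)² / 448.5 = 0.0050
  sepia-eyed dumpy-winged: (148 − 149.5)² / 149.5 = 0.0151
χ² = 0.0671 + 0.3484 + 0.0050 + 0.0151 = 0.4356 ≈ 0.436

0.436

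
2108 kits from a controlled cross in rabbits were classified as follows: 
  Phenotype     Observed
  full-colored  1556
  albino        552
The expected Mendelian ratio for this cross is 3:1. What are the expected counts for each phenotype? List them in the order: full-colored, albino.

1581, 527

The 3:1 ratio has 4 parts, so with N = 2108 the expected counts are:
  full-colored: 2108 × 3/4 = 1581
  albino: 2108 × 1/4 = 527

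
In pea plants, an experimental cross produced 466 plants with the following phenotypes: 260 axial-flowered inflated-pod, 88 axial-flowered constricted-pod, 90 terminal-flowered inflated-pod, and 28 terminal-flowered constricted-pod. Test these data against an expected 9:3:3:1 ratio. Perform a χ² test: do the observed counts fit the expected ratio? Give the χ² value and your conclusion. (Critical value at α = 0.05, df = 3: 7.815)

0.144; consistent

The 9:3:3:1 ratio has 16 parts, so with N = 466 the expected counts are:
  axial-flowered inflated-pod: 466 × 9/16 = 262.125
  axial-flowered constricted-pod: 466 × 3/16 = 87.375
  terminal-flowered inflated-pod: 466 × 3/16 = 87.375
  terminal-flowered constricted-pod: 466 × 1/16 = 29.125
χ² = Σ (O − E)² / E
  axial-flowered inflated-pod: (260 − 262.125)² / 262.125 = 0.0172
  axial-flowered constricted-pod: (88 − 87.375)² / 87.375 = 0.0045
  terminal-flowered inflated-pod: (90 − 87.375)² / 87.375 = 0.0789
  terminal-flowered constricted-pod: (28 − 29.125)² / 29.125 = 0.0435
χ² = 0.0172 + 0.0045 + 0.0789 + 0.0435 = 0.1441 ≈ 0.144
Degrees of freedom = 4 − 1 = 3; critical value at α = 0.05 is 7.815.
Since 0.144 < 7.815, we fail to reject the null hypothesis — the data are consistent with the 9:3:3:1 ratio.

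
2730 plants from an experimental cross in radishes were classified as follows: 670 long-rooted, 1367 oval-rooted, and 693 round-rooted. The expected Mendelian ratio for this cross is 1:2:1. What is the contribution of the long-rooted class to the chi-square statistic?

Expected counts for N = 2730 under a 1:2:1 ratio (total parts = 4):
  long-rooted: 2730 × 1/4 = 682.5
  oval-rooted: 2730 × 2/4 = 1365
  round-rooted: 2730 × 1/4 = 682.5
Contribution of long-rooted: (670 − 682.5)² / 682.5 = 0.2289

0.229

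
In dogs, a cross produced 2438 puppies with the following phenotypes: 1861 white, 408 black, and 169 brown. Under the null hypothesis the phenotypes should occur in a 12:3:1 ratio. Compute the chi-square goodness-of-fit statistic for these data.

Under the 12:3:1 hypothesis (Σ ratio = 16, N = 2438):
  white: 2438 × 12/16 = 1828.5
  black: 2438 × 3/16 = 457.125
  brown: 2438 × 1/16 = 152.375
χ² = Σ (O − E)² / E
  white: (1861 − 1828.5)² / 1828.5 = 0.5777
  black: (408 − 457.125)² / 457.125 = 5.2792
  brown: (169 − 152.375)² / 152.375 = 1.8139
χ² = 0.5777 + 5.2792 + 1.8139 = 7.6708 ≈ 7.671

7.671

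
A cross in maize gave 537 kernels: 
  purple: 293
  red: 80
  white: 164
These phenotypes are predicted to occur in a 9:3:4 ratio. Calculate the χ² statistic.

11.115

Under the 9:3:4 hypothesis (Σ ratio = 16, N = 537):
  purple: 537 × 9/16 = 302.0625
  red: 537 × 3/16 = 100.6875
  white: 537 × 4/16 = 134.25
χ² = Σ (O − E)² / E
  purple: (293 − 302.0625)² / 302.0625 = 0.2719
  red: (80 − 100.6875)² / 100.6875 = 4.2505
  white: (164 − 134.25)² / 134.25 = 6.5926
χ² = 0.2719 + 4.2505 + 6.5926 = 11.115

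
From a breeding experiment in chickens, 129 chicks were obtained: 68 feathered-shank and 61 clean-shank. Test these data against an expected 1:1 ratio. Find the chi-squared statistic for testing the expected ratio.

0.380

The 1:1 ratio has 2 parts, so with N = 129 the expected counts are:
  feathered-shank: 129 × 1/2 = 64.5
  clean-shank: 129 × 1/2 = 64.5
χ² = Σ (O − E)² / E
  feathered-shank: (68 − 64.5)² / 64.5 = 0.1899
  clean-shank: (61 − 64.5)² / 64.5 = 0.1899
χ² = 0.1899 + 0.1899 = 0.3798 ≈ 0.380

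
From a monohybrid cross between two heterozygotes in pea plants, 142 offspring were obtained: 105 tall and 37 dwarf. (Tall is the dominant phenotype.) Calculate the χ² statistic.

0.085

For a monohybrid cross between heterozygotes with complete dominance, the expected phenotypic ratio is 3:1.
Under the 3:1 hypothesis (Σ ratio = 4, N = 142):
  tall: 142 × 3/4 = 106.5
  dwarf: 142 × 1/4 = 35.5
χ² = Σ (O − E)² / E
  tall: (105 − 106.5)² / 106.5 = 0.0211
  dwarf: (37 − 35.5)² / 35.5 = 0.0634
χ² = 0.0211 + 0.0634 = 0.0845 ≈ 0.085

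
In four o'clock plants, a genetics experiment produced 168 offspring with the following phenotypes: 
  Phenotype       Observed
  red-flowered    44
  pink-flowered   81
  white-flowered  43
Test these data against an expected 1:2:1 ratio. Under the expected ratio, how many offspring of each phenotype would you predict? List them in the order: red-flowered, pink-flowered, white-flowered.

Total ratio parts = 4. Expected numbers out of 168:
  red-flowered: 168 × 1/4 = 42
  pink-flowered: 168 × 2/4 = 84
  white-flowered: 168 × 1/4 = 42

42, 84, 42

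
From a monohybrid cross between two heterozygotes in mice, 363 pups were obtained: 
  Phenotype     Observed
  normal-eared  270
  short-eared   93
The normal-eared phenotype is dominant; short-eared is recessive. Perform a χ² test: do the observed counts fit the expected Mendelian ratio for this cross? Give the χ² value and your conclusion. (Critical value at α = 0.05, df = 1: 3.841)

0.074; consistent

For a monohybrid cross between heterozygotes with complete dominance, the expected phenotypic ratio is 3:1.
The 3:1 ratio has 4 parts, so with N = 363 the expected counts are:
  normal-eared: 363 × 3/4 = 272.25
  short-eared: 363 × 1/4 = 90.75
χ² = Σ (O − E)² / E
  normal-eared: (270 − 272.25)² / 272.25 = 0.0186
  short-eared: (93 − 90.75)² / 90.75 = 0.0558
χ² = 0.0186 + 0.0558 = 0.0744 ≈ 0.074
Degrees of freedom = 2 − 1 = 1; critical value at α = 0.05 is 3.841.
Since 0.074 < 3.841, we fail to reject the null hypothesis — the data are consistent with the 3:1 ratio.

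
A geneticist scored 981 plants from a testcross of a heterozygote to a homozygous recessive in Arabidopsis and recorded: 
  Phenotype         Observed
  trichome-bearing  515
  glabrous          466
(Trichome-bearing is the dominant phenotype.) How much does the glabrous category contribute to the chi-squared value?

A testcross of a heterozygote (Aa × aa) gives a 1:1 phenotypic ratio.
Expected counts for N = 981 under a 1:1 ratio (total parts = 2):
  trichome-bearing: 981 × 1/2 = 490.5
  glabrous: 981 × 1/2 = 490.5
Contribution of glabrous: (466 − 490.5)² / 490.5 = 1.2238

1.224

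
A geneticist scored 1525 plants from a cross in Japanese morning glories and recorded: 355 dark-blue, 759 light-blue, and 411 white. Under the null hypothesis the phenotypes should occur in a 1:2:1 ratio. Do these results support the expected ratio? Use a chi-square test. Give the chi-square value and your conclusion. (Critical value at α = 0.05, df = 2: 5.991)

Under the 1:2:1 hypothesis (Σ ratio = 4, N = 1525):
  dark-blue: 1525 × 1/4 = 381.25
  light-blue: 1525 × 2/4 = 762.5
  white: 1525 × 1/4 = 381.25
χ² = Σ (O − E)² / E
  dark-blue: (355 − 381.25)² / 381.25 = 1.8074
  light-blue: (759 − 762.5)² / 762.5 = 0.0161
  white: (411 − 381.25)² / 381.25 = 2.3215
χ² = 1.8074 + 0.0161 + 2.3215 = 4.145
Degrees of freedom = 3 − 1 = 2; critical value at α = 0.05 is 5.991.
Since 4.145 < 5.991, we fail to reject the null hypothesis — the data are consistent with the 1:2:1 ratio.

4.145; consistent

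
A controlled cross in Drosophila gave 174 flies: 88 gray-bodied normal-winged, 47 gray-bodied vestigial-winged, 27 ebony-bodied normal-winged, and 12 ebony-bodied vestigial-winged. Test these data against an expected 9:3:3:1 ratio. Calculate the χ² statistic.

Total ratio parts = 16. Expected numbers out of 174:
  gray-bodied normal-winged: 174 × 9/16 = 97.875
  gray-bodied vestigial-winged: 174 × 3/16 = 32.625
  ebony-bodied normal-winged: 174 × 3/16 = 32.625
  ebony-bodied vestigial-winged: 174 × 1/16 = 10.875
χ² = Σ (O − E)² / E
  gray-bodied normal-winged: (88 − 97.875)² / 97.875 = 0.9963
  gray-bodied vestigial-winged: (47 − 32.625)² / 32.625 = 6.3338
  ebony-bodied normal-winged: (27 − 32.625)² / 32.625 = 0.9698
  ebony-bodied vestigial-winged: (12 − 10.875)² / 10.875 = 0.1164
χ² = 0.9963 + 6.3338 + 0.9698 + 0.1164 = 8.4163 ≈ 8.416

8.416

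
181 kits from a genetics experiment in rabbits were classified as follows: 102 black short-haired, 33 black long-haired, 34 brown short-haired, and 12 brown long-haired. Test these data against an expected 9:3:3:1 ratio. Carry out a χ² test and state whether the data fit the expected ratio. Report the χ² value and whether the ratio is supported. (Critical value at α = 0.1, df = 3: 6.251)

Under the 9:3:3:1 hypothesis (Σ ratio = 16, N = 181):
  black short-haired: 181 × 9/16 = 101.8125
  black long-haired: 181 × 3/16 = 33.9375
  brown short-haired: 181 × 3/16 = 33.9375
  brown long-haired: 181 × 1/16 = 11.3125
χ² = Σ (O − E)² / E
  black short-haired: (102 − 101.8125)² / 101.8125 = 0.0003
  black long-haired: (33 − 33.9375)² / 33.9375 = 0.0259
  brown short-haired: (34 − 33.9375)² / 33.9375 = 0.0001
  brown long-haired: (12 − 11.3125)² / 11.3125 = 0.0418
χ² = 0.0003 + 0.0259 + 0.0001 + 0.0418 = 0.0681 ≈ 0.068
Degrees of freedom = 4 − 1 = 3; critical value at α = 0.1 is 6.251.
Since 0.068 < 6.251, we fail to reject the null hypothesis — the data are consistent with the 9:3:3:1 ratio.

0.068; consistent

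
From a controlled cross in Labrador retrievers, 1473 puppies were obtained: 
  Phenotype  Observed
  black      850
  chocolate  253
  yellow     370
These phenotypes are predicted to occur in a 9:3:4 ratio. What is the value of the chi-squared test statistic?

2.510

The 9:3:4 ratio has 16 parts, so with N = 1473 the expected counts are:
  black: 1473 × 9/16 = 828.5625
  chocolate: 1473 × 3/16 = 276.1875
  yellow: 1473 × 4/16 = 368.25
χ² = Σ (O − E)² / E
  black: (850 − 828.5625)² / 828.5625 = 0.5547
  chocolate: (253 − 276.1875)² / 276.1875 = 1.9467
  yellow: (370 − 368.25)² / 368.25 = 0.0083
χ² = 0.5547 + 1.9467 + 0.0083 = 2.5097 ≈ 2.510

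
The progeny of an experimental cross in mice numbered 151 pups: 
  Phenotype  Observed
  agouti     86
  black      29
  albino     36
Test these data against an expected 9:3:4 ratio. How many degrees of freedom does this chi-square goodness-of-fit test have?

2

A goodness-of-fit test with 3 phenotype classes has df = 3 − 1 = 2.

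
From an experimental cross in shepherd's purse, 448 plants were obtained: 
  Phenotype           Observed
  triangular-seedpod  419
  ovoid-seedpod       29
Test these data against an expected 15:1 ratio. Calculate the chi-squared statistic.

0.038

Expected counts for N = 448 under a 15:1 ratio (total parts = 16):
  triangular-seedpod: 448 × 15/16 = 420
  ovoid-seedpod: 448 × 1/16 = 28
χ² = Σ (O − E)² / E
  triangular-seedpod: (419 − 420)² / 420 = 0.0024
  ovoid-seedpod: (29 − 28)² / 28 = 0.0357
χ² = 0.0024 + 0.0357 = 0.0381 ≈ 0.038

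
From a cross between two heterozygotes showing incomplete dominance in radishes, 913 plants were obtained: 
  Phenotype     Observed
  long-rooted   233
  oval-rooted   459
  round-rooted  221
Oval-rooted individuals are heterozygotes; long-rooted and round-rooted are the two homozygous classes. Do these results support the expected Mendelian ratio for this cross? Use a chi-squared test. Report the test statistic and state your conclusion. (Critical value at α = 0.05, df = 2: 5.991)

With incomplete dominance, a heterozygote × heterozygote cross gives a 1:2:1 phenotypic ratio.
Under the 1:2:1 hypothesis (Σ ratio = 4, N = 913):
  long-rooted: 913 × 1/4 = 228.25
  oval-rooted: 913 × 2/4 = 456.5
  round-rooted: 913 × 1/4 = 228.25
χ² = Σ (O − E)² / E
  long-rooted: (233 − 228.25)² / 228.25 = 0.0988
  oval-rooted: (459 − 456.5)² / 456.5 = 0.0137
  round-rooted: (221 − 228.25)² / 228.25 = 0.2303
χ² = 0.0988 + 0.0137 + 0.2303 = 0.3428 ≈ 0.343
Degrees of freedom = 3 − 1 = 2; critical value at α = 0.05 is 5.991.
Since 0.343 < 5.991, we fail to reject the null hypothesis — the data are consistent with the 1:2:1 ratio.

0.343; consistent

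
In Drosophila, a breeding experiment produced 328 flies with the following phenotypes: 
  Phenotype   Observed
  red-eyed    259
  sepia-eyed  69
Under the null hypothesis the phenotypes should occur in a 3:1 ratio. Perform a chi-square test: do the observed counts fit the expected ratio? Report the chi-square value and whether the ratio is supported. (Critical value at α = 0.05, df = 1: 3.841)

The 3:1 ratio has 4 parts, so with N = 328 the expected counts are:
  red-eyed: 328 × 3/4 = 246
  sepia-eyed: 328 × 1/4 = 82
χ² = Σ (O − E)² / E
  red-eyed: (259 − 246)² / 246 = 0.6870
  sepia-eyed: (69 − 82)² / 82 = 2.0610
χ² = 0.6870 + 2.0610 = 2.748
Degrees of freedom = 2 − 1 = 1; critical value at α = 0.05 is 3.841.
Since 2.748 < 3.841, we fail to reject the null hypothesis — the data are consistent with the 3:1 ratio.

2.748; consistent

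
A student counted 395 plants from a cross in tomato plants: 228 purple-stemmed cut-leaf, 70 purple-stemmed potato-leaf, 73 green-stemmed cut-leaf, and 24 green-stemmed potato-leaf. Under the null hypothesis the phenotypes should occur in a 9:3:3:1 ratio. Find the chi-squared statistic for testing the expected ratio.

0.409

The 9:3:3:1 ratio has 16 parts, so with N = 395 the expected counts are:
  purple-stemmed cut-leaf: 395 × 9/16 = 222.1875
  purple-stemmed potato-leaf: 395 × 3/16 = 74.0625
  green-stemmed cut-leaf: 395 × 3/16 = 74.0625
  green-stemmed potato-leaf: 395 × 1/16 = 24.6875
χ² = Σ (O − E)² / E
  purple-stemmed cut-leaf: (228 − 222.1875)² / 222.1875 = 0.1521
  purple-stemmed potato-leaf: (70 − 74.0625)² / 74.0625 = 0.2228
  green-stemmed cut-leaf: (73 − 74.0625)² / 74.0625 = 0.0152
  green-stemmed potato-leaf: (24 − 24.6875)² / 24.6875 = 0.0191
χ² = 0.1521 + 0.2228 + 0.0152 + 0.0191 = 0.4092 ≈ 0.409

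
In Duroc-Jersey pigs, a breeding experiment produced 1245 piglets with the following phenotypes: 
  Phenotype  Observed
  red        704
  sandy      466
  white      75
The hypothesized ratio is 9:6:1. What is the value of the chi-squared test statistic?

0.123

The 9:6:1 ratio has 16 parts, so with N = 1245 the expected counts are:
  red: 1245 × 9/16 = 700.3125
  sandy: 1245 × 6/16 = 466.875
  white: 1245 × 1/16 = 77.8125
χ² = Σ (O − E)² / E
  red: (704 − 700.3125)² / 700.3125 = 0.0194
  sandy: (466 − 466.875)² / 466.875 = 0.0016
  white: (75 − 77.8125)² / 77.8125 = 0.1017
χ² = 0.0194 + 0.0016 + 0.1017 = 0.1227 ≈ 0.123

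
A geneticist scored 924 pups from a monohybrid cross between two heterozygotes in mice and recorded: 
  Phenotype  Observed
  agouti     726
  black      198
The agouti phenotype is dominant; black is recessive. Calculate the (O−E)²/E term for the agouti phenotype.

1.571

For a monohybrid cross between heterozygotes with complete dominance, the expected phenotypic ratio is 3:1.
The 3:1 ratio has 4 parts, so with N = 924 the expected counts are:
  agouti: 924 × 3/4 = 693
  black: 924 × 1/4 = 231
Contribution of agouti: (726 − 693)² / 693 = 1.5714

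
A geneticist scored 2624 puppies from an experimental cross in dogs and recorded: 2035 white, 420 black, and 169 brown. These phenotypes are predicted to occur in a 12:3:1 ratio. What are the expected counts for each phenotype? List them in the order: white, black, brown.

The 12:3:1 ratio has 16 parts, so with N = 2624 the expected counts are:
  white: 2624 × 12/16 = 1968
  black: 2624 × 3/16 = 492
  brown: 2624 × 1/16 = 164

1968, 492, 164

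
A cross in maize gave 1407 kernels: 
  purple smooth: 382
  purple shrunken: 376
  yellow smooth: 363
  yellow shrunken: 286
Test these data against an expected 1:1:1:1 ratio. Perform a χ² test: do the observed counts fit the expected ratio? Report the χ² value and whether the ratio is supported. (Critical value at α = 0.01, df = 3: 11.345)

The 1:1:1:1 ratio has 4 parts, so with N = 1407 the expected counts are:
  purple smooth: 1407 × 1/4 = 351.75
  purple shrunken: 1407 × 1/4 = 351.75
  yellow smooth: 1407 × 1/4 = 351.75
  yellow shrunken: 1407 × 1/4 = 351.75
χ² = Σ (O − E)² / E
  purple smooth: (382 − 351.75)² / 351.75 = 2.6015
  purple shrunken: (376 − 351.75)² / 351.75 = 1.6718
  yellow smooth: (363 − 351.75)² / 351.75 = 0.3598
  yellow shrunken: (286 − 351.75)² / 351.75 = 12.2902
χ² = 2.6015 + 1.6718 + 0.3598 + 12.2902 = 16.9233 ≈ 16.923
Degrees of freedom = 4 − 1 = 3; critical value at α = 0.01 is 11.345.
Since 16.923 > 11.345, we reject the null hypothesis — the data do not fit the 1:1:1:1 ratio.

16.923; not consistent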